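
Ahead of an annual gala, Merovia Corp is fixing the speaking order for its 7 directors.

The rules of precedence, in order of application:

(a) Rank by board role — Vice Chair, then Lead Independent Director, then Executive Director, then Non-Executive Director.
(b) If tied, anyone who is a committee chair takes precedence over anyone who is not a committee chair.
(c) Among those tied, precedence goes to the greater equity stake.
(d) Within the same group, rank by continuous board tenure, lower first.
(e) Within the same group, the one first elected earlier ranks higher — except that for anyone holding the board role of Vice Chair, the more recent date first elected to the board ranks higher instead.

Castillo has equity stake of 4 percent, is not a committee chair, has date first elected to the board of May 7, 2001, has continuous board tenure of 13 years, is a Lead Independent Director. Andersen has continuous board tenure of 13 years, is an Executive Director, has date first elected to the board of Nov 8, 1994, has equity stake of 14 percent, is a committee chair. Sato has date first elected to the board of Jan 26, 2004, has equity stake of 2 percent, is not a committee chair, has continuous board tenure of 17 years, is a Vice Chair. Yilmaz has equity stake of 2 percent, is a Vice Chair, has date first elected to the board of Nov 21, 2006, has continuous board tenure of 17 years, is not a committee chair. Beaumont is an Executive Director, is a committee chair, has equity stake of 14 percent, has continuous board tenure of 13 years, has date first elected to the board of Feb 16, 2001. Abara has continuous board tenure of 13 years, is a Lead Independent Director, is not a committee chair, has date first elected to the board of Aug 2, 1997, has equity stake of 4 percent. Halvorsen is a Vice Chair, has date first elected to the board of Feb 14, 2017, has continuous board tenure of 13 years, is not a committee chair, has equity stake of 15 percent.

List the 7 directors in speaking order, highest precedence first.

Halvorsen, Yilmaz, Sato, Abara, Castillo, Andersen, Beaumont

By board role: Halvorsen, Yilmaz and Sato (Vice Chair); then Abara and Castillo (Lead Independent Director); then Andersen and Beaumont (Executive Director).
Halvorsen, Yilmaz and Sato are each not a committee chair, so the next rule applies.
Among Halvorsen, Yilmaz and Sato, by equity stake (higher first): Halvorsen (15 percent) before Yilmaz and Sato (2 percent).
Yilmaz and Sato both have continuous board tenure 17 years, so the next rule applies.
Among Yilmaz and Sato, by date first elected to the board (later first) (reversed rule for this group): Yilmaz (Nov 21, 2006) before Sato (Jan 26, 2004).
Abara and Castillo are each not a committee chair, so the next rule applies.
Abara and Castillo both have equity stake 4 percent, so the next rule applies.
Abara and Castillo both have continuous board tenure 13 years, so the next rule applies.
Among Abara and Castillo, by date first elected to the board (earlier first): Abara (Aug 2, 1997) before Castillo (May 7, 2001).
Andersen and Beaumont are each a committee chair, so the next rule applies.
Andersen and Beaumont both have equity stake 14 percent, so the next rule applies.
Andersen and Beaumont both have continuous board tenure 13 years, so the next rule applies.
Among Andersen and Beaumont, by date first elected to the board (earlier first): Andersen (Nov 8, 1994) before Beaumont (Feb 16, 2001).
Full order: Halvorsen, Yilmaz, Sato, Abara, Castillo, Andersen, Beaumont.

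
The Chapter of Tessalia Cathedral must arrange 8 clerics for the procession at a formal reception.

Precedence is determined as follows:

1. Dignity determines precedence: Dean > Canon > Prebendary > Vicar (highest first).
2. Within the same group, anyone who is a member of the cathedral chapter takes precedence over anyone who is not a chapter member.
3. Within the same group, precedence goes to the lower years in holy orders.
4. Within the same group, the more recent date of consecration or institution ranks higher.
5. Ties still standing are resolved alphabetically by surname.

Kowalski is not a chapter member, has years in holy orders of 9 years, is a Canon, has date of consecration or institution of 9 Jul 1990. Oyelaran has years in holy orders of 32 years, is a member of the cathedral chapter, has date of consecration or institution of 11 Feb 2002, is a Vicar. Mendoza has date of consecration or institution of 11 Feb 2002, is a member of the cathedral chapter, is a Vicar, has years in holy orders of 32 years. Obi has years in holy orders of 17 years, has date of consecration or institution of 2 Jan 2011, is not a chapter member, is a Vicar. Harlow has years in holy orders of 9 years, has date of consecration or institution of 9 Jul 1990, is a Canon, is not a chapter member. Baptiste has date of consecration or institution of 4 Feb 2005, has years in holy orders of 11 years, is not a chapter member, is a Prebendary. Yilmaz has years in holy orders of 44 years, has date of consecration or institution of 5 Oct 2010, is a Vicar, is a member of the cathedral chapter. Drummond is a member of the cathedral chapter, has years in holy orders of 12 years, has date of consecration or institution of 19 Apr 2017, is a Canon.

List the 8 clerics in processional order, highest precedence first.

By dignity: Drummond, Harlow and Kowalski (Canon); then Baptiste (Prebendary); then Mendoza, Oyelaran, Yilmaz and Obi (Vicar).
Among Drummond, Harlow and Kowalski, a member of the cathedral chapter before not a chapter member: Drummond (a member of the cathedral chapter) before Harlow and Kowalski (not a chapter member).
Harlow and Kowalski both have years in holy orders 9 years, so the next rule applies.
Harlow and Kowalski both have date of consecration or institution 9 Jul 1990, so the next rule applies.
Among Harlow and Kowalski, alphabetically by surname: Harlow before Kowalski.
Among Mendoza, Oyelaran, Yilmaz and Obi, a member of the cathedral chapter before not a chapter member: Mendoza, Oyelaran and Yilmaz (a member of the cathedral chapter) before Obi (not a chapter member).
Among Mendoza, Oyelaran and Yilmaz, by years in holy orders (lower first): Mendoza and Oyelaran (32 years) before Yilmaz (44 years).
Mendoza and Oyelaran both have date of consecration or institution 11 Feb 2002, so the next rule applies.
Among Mendoza and Oyelaran, alphabetically by surname: Mendoza before Oyelaran.
Full order: Drummond, Harlow, Kowalski, Baptiste, Mendoza, Oyelaran, Yilmaz, Obi.

Drummond, Harlow, Kowalski, Baptiste, Mendoza, Oyelaran, Yilmaz, Obi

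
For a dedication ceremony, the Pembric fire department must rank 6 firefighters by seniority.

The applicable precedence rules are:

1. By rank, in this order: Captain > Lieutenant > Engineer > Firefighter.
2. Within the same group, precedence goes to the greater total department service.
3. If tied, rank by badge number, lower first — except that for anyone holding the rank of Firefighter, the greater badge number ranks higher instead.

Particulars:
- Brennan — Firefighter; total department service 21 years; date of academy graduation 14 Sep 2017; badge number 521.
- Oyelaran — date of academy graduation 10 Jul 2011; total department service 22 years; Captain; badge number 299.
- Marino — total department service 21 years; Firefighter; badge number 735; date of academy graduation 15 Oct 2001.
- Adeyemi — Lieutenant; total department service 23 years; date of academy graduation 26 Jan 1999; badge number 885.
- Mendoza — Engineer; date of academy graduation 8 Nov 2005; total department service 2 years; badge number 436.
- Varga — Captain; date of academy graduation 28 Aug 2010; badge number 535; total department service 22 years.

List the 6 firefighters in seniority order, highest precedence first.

By rank: Oyelaran and Varga (Captain); then Adeyemi (Lieutenant); then Mendoza (Engineer); then Marino and Brennan (Firefighter).
Oyelaran and Varga both have total department service 22 years, so the next rule applies.
Among Oyelaran and Varga, by badge number (lower first): Oyelaran (299) before Varga (535).
Marino and Brennan both have total department service 21 years, so the next rule applies.
Among Marino and Brennan, by badge number (higher first) (reversed rule for this group): Marino (735) before Brennan (521).
Full order: Oyelaran, Varga, Adeyemi, Mendoza, Marino, Brennan.

Oyelaran, Varga, Adeyemi, Mendoza, Marino, Brennan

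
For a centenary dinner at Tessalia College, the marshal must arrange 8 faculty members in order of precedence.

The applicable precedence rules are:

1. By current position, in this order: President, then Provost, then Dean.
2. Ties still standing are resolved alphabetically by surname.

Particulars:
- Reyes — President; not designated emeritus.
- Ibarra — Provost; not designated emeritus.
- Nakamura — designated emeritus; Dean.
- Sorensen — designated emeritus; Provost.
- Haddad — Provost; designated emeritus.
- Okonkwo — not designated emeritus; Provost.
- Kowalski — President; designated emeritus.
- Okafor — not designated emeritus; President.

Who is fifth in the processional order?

Ibarra

By current position: Kowalski, Okafor and Reyes (President); then Haddad, Ibarra, Okonkwo and Sorensen (Provost); then Nakamura (Dean).
Among Kowalski, Okafor and Reyes, alphabetically by surname: Kowalski before Okafor before Reyes.
Among Haddad, Ibarra, Okonkwo and Sorensen, alphabetically by surname: Haddad before Ibarra before Okonkwo before Sorensen.
Order: Kowalski, Okafor, Reyes, Haddad, Ibarra, Okonkwo, Sorensen, Nakamura.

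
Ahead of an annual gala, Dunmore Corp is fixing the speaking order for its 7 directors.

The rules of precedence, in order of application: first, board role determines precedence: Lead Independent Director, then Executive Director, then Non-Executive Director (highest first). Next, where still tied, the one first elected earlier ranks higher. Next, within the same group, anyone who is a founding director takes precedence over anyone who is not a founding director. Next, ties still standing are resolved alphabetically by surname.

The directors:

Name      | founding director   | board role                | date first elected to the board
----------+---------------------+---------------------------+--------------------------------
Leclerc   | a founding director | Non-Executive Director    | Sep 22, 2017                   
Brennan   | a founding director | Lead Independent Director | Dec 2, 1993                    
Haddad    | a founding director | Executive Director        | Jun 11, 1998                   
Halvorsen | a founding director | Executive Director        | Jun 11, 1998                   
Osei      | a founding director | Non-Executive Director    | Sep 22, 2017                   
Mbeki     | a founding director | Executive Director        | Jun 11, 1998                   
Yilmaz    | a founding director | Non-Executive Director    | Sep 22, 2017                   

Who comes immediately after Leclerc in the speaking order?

Osei

By board role: Brennan (Lead Independent Director); then Haddad, Halvorsen and Mbeki (Executive Director); then Leclerc, Osei and Yilmaz (Non-Executive Director).
Haddad, Halvorsen and Mbeki all have date first elected to the board Jun 11, 1998, so the next rule applies.
Haddad, Halvorsen and Mbeki are each a founding director, so the next rule applies.
Among Haddad, Halvorsen and Mbeki, alphabetically by surname: Haddad before Halvorsen before Mbeki.
Leclerc, Osei and Yilmaz all have date first elected to the board Sep 22, 2017, so the next rule applies.
Leclerc, Osei and Yilmaz are each a founding director, so the next rule applies.
Among Leclerc, Osei and Yilmaz, alphabetically by surname: Leclerc before Osei before Yilmaz.
Order: Brennan, Haddad, Halvorsen, Mbeki, Leclerc, Osei, Yilmaz.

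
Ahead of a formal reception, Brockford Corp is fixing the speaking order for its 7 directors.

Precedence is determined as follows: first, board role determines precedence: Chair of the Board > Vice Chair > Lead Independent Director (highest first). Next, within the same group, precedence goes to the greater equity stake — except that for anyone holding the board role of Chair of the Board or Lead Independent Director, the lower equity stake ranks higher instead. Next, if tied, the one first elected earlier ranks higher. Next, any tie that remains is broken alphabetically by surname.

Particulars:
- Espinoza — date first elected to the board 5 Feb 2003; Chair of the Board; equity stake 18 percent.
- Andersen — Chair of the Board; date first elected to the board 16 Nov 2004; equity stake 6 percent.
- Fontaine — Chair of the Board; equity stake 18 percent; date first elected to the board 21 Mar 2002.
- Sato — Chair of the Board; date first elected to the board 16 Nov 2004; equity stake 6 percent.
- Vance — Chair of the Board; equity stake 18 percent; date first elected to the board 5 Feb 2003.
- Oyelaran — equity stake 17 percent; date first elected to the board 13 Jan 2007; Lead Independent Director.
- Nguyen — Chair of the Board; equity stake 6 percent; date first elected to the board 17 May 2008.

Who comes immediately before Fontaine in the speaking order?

Nguyen

By board role: Andersen, Sato, Nguyen, Fontaine, Espinoza and Vance (Chair of the Board); then Oyelaran (Lead Independent Director).
Among Andersen, Sato, Nguyen, Fontaine, Espinoza and Vance, by equity stake (lower first) (reversed rule for this group): Andersen, Sato and Nguyen (6 percent) before Fontaine, Espinoza and Vance (18 percent).
Among Andersen, Sato and Nguyen, by date first elected to the board (earlier first): Andersen and Sato (16 Nov 2004) before Nguyen (17 May 2008).
Among Andersen and Sato, alphabetically by surname: Andersen before Sato.
Among Fontaine, Espinoza and Vance, by date first elected to the board (earlier first): Fontaine (21 Mar 2002) before Espinoza and Vance (5 Feb 2003).
Among Espinoza and Vance, alphabetically by surname: Espinoza before Vance.
Order: Andersen, Sato, Nguyen, Fontaine, Espinoza, Vance, Oyelaran.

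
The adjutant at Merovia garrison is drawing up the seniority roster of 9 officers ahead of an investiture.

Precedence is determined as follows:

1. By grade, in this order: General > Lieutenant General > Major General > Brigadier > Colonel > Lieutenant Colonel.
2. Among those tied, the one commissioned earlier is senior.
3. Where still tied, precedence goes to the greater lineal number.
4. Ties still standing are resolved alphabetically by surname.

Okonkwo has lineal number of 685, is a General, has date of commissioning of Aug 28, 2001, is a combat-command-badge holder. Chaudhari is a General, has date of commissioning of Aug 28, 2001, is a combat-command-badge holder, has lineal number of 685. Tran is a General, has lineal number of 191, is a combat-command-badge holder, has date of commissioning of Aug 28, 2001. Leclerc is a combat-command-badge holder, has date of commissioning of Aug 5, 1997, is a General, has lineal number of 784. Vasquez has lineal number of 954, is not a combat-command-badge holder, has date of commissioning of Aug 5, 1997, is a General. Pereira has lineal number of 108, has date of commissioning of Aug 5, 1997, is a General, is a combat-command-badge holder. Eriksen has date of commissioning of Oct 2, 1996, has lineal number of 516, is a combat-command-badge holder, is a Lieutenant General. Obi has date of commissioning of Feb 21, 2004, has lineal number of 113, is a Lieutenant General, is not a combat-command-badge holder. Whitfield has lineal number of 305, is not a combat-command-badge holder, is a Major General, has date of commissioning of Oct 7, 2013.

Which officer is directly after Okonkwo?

Tran

By grade: Vasquez, Leclerc, Pereira, Chaudhari, Okonkwo and Tran (General); then Eriksen and Obi (Lieutenant General); then Whitfield (Major General).
Among Vasquez, Leclerc, Pereira, Chaudhari, Okonkwo and Tran, by date of commissioning (earlier first): Vasquez, Leclerc and Pereira (Aug 5, 1997) before Chaudhari, Okonkwo and Tran (Aug 28, 2001).
Among Vasquez, Leclerc and Pereira, by lineal number (higher first): Vasquez (954) before Leclerc (784) before Pereira (108).
Among Chaudhari, Okonkwo and Tran, by lineal number (higher first): Chaudhari and Okonkwo (685) before Tran (191).
Among Chaudhari and Okonkwo, alphabetically by surname: Chaudhari before Okonkwo.
Among Eriksen and Obi, by date of commissioning (earlier first): Eriksen (Oct 2, 1996) before Obi (Feb 21, 2004).
Order: Vasquez, Leclerc, Pereira, Chaudhari, Okonkwo, Tran, Eriksen, Obi, Whitfield.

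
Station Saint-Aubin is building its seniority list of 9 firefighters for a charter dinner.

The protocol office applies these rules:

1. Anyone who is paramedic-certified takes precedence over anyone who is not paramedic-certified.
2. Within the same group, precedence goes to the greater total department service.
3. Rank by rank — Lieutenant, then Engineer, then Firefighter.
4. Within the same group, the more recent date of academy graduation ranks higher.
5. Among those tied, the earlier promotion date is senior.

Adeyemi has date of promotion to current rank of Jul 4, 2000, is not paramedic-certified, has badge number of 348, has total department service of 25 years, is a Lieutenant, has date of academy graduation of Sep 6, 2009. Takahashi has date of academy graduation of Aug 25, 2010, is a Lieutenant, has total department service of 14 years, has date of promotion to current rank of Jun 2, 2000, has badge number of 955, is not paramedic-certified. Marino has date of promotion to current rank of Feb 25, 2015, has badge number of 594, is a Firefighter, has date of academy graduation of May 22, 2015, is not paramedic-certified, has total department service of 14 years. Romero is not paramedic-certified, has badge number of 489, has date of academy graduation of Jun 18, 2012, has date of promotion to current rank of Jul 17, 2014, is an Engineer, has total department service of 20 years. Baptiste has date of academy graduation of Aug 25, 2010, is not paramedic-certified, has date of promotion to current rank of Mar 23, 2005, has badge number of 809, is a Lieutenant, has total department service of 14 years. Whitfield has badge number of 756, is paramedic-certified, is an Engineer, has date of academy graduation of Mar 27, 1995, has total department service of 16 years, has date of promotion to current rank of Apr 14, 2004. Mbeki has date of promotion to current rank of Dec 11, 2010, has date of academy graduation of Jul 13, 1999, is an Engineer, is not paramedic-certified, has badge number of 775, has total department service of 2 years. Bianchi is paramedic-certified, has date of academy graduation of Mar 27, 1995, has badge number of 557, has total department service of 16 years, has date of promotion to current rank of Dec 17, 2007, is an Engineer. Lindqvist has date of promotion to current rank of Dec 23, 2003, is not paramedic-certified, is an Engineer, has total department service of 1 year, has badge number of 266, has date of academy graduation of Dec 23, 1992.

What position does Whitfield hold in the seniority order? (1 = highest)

By the first rule: Whitfield and Bianchi (both paramedic-certified); then Adeyemi, Romero, Takahashi, Baptiste, Marino, Mbeki and Lindqvist (each not paramedic-certified).
Whitfield and Bianchi both have total department service 16 years, so the next rule applies.
Whitfield and Bianchi are each Engineer, so the next rule applies.
Whitfield and Bianchi both have date of academy graduation Mar 27, 1995, so the next rule applies.
Among Whitfield and Bianchi, by date of promotion to current rank (earlier first): Whitfield (Apr 14, 2004) before Bianchi (Dec 17, 2007).
Among Adeyemi, Romero, Takahashi, Baptiste, Marino, Mbeki and Lindqvist, by total department service (higher first): Adeyemi (25 years) before Romero (20 years) before Takahashi, Baptiste and Marino (14 years) before Mbeki (2 years) before Lindqvist (1 year).
Among Takahashi, Baptiste and Marino, by rank: Takahashi and Baptiste (Lieutenant) before Marino (Firefighter).
Takahashi and Baptiste both have date of academy graduation Aug 25, 2010, so the next rule applies.
Among Takahashi and Baptiste, by date of promotion to current rank (earlier first): Takahashi (Jun 2, 2000) before Baptiste (Mar 23, 2005).
Order: Whitfield, Bianchi, Adeyemi, Romero, Takahashi, Baptiste, Marino, Mbeki, Lindqvist. So position 1.

1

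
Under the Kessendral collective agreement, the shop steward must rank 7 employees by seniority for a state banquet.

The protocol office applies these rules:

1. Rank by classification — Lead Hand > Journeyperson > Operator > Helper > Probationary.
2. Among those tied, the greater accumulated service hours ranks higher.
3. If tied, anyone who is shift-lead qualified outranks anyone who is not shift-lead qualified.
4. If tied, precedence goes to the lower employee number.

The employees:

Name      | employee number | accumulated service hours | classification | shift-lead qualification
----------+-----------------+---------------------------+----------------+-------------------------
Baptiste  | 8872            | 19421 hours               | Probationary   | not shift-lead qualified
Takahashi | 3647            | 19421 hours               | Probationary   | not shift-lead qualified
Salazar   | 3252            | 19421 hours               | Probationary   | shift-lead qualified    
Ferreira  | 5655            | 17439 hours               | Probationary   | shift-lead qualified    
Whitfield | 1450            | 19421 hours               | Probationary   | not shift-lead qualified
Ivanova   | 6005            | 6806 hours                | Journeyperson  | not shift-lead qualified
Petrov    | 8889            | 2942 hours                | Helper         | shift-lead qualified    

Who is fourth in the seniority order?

By classification: Ivanova (Journeyperson); then Petrov (Helper); then Salazar, Whitfield, Takahashi, Baptiste and Ferreira (Probationary).
Among Salazar, Whitfield, Takahashi, Baptiste and Ferreira, by accumulated service hours (higher first): Salazar, Whitfield, Takahashi and Baptiste (19421 hours) before Ferreira (17439 hours).
Among Salazar, Whitfield, Takahashi and Baptiste, shift-lead qualified before not shift-lead qualified: Salazar (shift-lead qualified) before Whitfield, Takahashi and Baptiste (not shift-lead qualified).
Among Whitfield, Takahashi and Baptiste, by employee number (lower first): Whitfield (1450) before Takahashi (3647) before Baptiste (8872).
Order: Ivanova, Petrov, Salazar, Whitfield, Takahashi, Baptiste, Ferreira.

Whitfield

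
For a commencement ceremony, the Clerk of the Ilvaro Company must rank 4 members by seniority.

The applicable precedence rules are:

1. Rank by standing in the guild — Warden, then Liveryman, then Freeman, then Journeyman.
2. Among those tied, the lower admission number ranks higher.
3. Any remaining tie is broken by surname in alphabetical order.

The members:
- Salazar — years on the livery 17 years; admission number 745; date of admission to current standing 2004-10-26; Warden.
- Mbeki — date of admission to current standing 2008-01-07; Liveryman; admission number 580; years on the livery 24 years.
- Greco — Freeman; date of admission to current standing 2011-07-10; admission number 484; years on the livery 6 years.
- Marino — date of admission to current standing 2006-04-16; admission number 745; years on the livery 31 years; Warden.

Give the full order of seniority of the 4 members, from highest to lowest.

By standing in the guild: Marino and Salazar (Warden); then Mbeki (Liveryman); then Greco (Freeman).
Marino and Salazar both have admission number 745, so the next rule applies.
Among Marino and Salazar, alphabetically by surname: Marino before Salazar.
Full order: Marino, Salazar, Mbeki, Greco.

Marino, Salazar, Mbeki, Greco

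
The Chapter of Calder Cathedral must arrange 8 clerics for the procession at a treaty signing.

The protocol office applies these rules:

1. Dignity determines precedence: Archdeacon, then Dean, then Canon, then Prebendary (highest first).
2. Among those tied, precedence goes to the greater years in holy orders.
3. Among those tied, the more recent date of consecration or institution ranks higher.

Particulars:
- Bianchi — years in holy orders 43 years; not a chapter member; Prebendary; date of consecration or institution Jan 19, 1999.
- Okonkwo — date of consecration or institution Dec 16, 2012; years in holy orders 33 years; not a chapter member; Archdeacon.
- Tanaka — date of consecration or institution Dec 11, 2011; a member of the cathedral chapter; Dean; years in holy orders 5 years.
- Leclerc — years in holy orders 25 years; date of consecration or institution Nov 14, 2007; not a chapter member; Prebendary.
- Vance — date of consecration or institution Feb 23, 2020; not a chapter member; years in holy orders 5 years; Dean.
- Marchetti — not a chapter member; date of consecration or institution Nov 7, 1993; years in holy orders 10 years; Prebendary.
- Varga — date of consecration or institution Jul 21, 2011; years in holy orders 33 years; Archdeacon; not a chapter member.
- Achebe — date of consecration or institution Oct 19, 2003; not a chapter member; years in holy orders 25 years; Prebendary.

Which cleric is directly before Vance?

By dignity: Okonkwo and Varga (Archdeacon); then Vance and Tanaka (Dean); then Bianchi, Leclerc, Achebe and Marchetti (Prebendary).
Okonkwo and Varga both have years in holy orders 33 years, so the next rule applies.
Among Okonkwo and Varga, by date of consecration or institution (later first): Okonkwo (Dec 16, 2012) before Varga (Jul 21, 2011).
Vance and Tanaka both have years in holy orders 5 years, so the next rule applies.
Among Vance and Tanaka, by date of consecration or institution (later first): Vance (Feb 23, 2020) before Tanaka (Dec 11, 2011).
Among Bianchi, Leclerc, Achebe and Marchetti, by years in holy orders (higher first): Bianchi (43 years) before Leclerc and Achebe (25 years) before Marchetti (10 years).
Among Leclerc and Achebe, by date of consecration or institution (later first): Leclerc (Nov 14, 2007) before Achebe (Oct 19, 2003).
Order: Okonkwo, Varga, Vance, Tanaka, Bianchi, Leclerc, Achebe, Marchetti.

Varga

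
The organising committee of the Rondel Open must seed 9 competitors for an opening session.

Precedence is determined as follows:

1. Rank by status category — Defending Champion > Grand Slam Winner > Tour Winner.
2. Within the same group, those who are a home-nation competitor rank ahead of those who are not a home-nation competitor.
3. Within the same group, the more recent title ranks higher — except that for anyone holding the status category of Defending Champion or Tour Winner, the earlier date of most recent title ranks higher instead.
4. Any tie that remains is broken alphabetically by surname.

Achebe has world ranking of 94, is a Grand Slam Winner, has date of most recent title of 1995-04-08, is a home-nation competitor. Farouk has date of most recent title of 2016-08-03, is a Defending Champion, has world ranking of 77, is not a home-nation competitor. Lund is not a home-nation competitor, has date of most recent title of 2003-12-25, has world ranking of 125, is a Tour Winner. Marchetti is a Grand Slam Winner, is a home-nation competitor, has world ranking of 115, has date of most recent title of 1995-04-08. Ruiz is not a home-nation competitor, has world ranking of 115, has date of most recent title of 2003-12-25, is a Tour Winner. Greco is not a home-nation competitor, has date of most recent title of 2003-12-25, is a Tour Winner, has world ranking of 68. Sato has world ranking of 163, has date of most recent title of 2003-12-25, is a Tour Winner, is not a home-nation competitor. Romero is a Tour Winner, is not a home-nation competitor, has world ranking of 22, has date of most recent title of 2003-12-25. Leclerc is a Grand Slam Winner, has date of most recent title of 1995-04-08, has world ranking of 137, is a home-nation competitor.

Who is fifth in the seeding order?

By status category: Farouk (Defending Champion); then Achebe, Leclerc and Marchetti (Grand Slam Winner); then Greco, Lund, Romero, Ruiz and Sato (Tour Winner).
Achebe, Leclerc and Marchetti are each a home-nation competitor, so the next rule applies.
Achebe, Leclerc and Marchetti all have date of most recent title 1995-04-08, so the next rule applies.
Among Achebe, Leclerc and Marchetti, alphabetically by surname: Achebe before Leclerc before Marchetti.
Greco, Lund, Romero, Ruiz and Sato are each not a home-nation competitor, so the next rule applies.
Greco, Lund, Romero, Ruiz and Sato all have date of most recent title 2003-12-25, so the next rule applies.
Among Greco, Lund, Romero, Ruiz and Sato, alphabetically by surname: Greco before Lund before Romero before Ruiz before Sato.
Order: Farouk, Achebe, Leclerc, Marchetti, Greco, Lund, Romero, Ruiz, Sato.

Greco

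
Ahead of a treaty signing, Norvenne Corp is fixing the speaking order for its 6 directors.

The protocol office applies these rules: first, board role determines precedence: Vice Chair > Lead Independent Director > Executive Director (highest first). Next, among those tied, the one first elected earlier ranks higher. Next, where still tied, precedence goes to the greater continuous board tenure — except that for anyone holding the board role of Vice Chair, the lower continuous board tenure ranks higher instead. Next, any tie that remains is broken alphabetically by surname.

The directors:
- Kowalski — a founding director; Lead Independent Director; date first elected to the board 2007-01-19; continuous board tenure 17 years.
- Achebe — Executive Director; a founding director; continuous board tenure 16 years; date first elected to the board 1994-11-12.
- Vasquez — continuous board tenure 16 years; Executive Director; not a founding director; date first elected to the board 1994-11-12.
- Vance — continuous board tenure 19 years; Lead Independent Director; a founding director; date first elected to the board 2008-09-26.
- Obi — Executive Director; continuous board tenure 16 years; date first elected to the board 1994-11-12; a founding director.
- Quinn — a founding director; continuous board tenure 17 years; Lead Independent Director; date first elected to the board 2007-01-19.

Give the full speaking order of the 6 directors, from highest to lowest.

Kowalski, Quinn, Vance, Achebe, Obi, Vasquez

By board role: Kowalski, Quinn and Vance (Lead Independent Director); then Achebe, Obi and Vasquez (Executive Director).
Among Kowalski, Quinn and Vance, by date first elected to the board (earlier first): Kowalski and Quinn (2007-01-19) before Vance (2008-09-26).
Kowalski and Quinn both have continuous board tenure 17 years, so the next rule applies.
Among Kowalski and Quinn, alphabetically by surname: Kowalski before Quinn.
Achebe, Obi and Vasquez all have date first elected to the board 1994-11-12, so the next rule applies.
Achebe, Obi and Vasquez all have continuous board tenure 16 years, so the next rule applies.
Among Achebe, Obi and Vasquez, alphabetically by surname: Achebe before Obi before Vasquez.
Full order: Kowalski, Quinn, Vance, Achebe, Obi, Vasquez.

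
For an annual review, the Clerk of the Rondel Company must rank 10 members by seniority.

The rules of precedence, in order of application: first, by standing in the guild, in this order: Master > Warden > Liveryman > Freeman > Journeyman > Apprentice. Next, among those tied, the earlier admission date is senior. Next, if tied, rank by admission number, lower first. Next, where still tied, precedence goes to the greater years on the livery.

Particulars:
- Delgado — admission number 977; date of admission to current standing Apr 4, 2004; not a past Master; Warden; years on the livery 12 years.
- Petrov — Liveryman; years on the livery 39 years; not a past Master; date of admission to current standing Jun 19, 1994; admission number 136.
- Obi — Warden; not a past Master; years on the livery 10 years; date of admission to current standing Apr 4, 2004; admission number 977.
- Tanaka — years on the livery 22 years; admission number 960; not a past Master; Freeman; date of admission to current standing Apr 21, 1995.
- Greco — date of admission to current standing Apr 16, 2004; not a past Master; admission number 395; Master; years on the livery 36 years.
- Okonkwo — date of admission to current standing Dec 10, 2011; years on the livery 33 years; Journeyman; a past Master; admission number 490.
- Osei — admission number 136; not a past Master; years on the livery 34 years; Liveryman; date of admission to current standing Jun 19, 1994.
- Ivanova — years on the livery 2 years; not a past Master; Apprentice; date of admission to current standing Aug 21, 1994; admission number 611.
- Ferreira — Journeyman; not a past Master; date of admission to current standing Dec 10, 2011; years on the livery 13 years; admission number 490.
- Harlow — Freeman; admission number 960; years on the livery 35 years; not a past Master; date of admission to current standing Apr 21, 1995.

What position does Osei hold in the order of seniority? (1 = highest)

5

By standing in the guild: Greco (Master); then Delgado and Obi (Warden); then Petrov and Osei (Liveryman); then Harlow and Tanaka (Freeman); then Okonkwo and Ferreira (Journeyman); then Ivanova (Apprentice).
Delgado and Obi both have date of admission to current standing Apr 4, 2004, so the next rule applies.
Delgado and Obi both have admission number 977, so the next rule applies.
Among Delgado and Obi, by years on the livery (higher first): Delgado (12 years) before Obi (10 years).
Petrov and Osei both have date of admission to current standing Jun 19, 1994, so the next rule applies.
Petrov and Osei both have admission number 136, so the next rule applies.
Among Petrov and Osei, by years on the livery (higher first): Petrov (39 years) before Osei (34 years).
Harlow and Tanaka both have date of admission to current standing Apr 21, 1995, so the next rule applies.
Harlow and Tanaka both have admission number 960, so the next rule applies.
Among Harlow and Tanaka, by years on the livery (higher first): Harlow (35 years) before Tanaka (22 years).
Okonkwo and Ferreira both have date of admission to current standing Dec 10, 2011, so the next rule applies.
Okonkwo and Ferreira both have admission number 490, so the next rule applies.
Among Okonkwo and Ferreira, by years on the livery (higher first): Okonkwo (33 years) before Ferreira (13 years).
Order: Greco, Delgado, Obi, Petrov, Osei, Harlow, Tanaka, Okonkwo, Ferreira, Ivanova. So position 5.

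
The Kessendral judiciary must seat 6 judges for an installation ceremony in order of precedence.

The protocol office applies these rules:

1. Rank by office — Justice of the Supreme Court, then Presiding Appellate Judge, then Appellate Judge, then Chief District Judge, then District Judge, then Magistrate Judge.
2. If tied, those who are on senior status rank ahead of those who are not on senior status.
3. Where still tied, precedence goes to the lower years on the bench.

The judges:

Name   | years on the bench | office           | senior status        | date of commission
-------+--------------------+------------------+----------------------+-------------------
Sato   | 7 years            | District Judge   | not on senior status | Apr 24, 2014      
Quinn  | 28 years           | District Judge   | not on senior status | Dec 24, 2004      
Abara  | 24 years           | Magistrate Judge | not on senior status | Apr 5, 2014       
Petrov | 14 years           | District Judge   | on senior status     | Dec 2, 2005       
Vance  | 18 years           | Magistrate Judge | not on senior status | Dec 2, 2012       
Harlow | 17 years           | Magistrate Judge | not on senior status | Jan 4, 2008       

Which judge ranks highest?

Petrov

By office: Petrov, Sato and Quinn (District Judge); then Harlow, Vance and Abara (Magistrate Judge).
Among Petrov, Sato and Quinn, on senior status before not on senior status: Petrov (on senior status) before Sato and Quinn (not on senior status).
Among Sato and Quinn, by years on the bench (lower first): Sato (7 years) before Quinn (28 years).
Harlow, Vance and Abara are each not on senior status, so the next rule applies.
Among Harlow, Vance and Abara, by years on the bench (lower first): Harlow (17 years) before Vance (18 years) before Abara (24 years).
Order: Petrov, Sato, Quinn, Harlow, Vance, Abara.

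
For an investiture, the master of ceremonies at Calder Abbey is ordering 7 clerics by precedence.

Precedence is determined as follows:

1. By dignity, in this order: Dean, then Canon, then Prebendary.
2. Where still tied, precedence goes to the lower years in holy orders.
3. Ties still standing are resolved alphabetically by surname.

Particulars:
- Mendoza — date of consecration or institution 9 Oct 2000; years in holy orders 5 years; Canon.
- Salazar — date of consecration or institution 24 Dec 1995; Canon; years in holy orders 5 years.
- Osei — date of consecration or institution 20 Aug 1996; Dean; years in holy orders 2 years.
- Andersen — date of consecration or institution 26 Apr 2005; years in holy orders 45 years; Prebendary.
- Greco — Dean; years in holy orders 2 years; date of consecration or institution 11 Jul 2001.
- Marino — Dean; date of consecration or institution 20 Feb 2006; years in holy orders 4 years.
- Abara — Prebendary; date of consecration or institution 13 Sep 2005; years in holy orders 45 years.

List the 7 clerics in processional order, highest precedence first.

Greco, Osei, Marino, Mendoza, Salazar, Abara, Andersen

By dignity: Greco, Osei and Marino (Dean); then Mendoza and Salazar (Canon); then Abara and Andersen (Prebendary).
Among Greco, Osei and Marino, by years in holy orders (lower first): Greco and Osei (2 years) before Marino (4 years).
Among Greco and Osei, alphabetically by surname: Greco before Osei.
Mendoza and Salazar both have years in holy orders 5 years, so the next rule applies.
Among Mendoza and Salazar, alphabetically by surname: Mendoza before Salazar.
Abara and Andersen both have years in holy orders 45 years, so the next rule applies.
Among Abara and Andersen, alphabetically by surname: Abara before Andersen.
Full order: Greco, Osei, Marino, Mendoza, Salazar, Abara, Andersen.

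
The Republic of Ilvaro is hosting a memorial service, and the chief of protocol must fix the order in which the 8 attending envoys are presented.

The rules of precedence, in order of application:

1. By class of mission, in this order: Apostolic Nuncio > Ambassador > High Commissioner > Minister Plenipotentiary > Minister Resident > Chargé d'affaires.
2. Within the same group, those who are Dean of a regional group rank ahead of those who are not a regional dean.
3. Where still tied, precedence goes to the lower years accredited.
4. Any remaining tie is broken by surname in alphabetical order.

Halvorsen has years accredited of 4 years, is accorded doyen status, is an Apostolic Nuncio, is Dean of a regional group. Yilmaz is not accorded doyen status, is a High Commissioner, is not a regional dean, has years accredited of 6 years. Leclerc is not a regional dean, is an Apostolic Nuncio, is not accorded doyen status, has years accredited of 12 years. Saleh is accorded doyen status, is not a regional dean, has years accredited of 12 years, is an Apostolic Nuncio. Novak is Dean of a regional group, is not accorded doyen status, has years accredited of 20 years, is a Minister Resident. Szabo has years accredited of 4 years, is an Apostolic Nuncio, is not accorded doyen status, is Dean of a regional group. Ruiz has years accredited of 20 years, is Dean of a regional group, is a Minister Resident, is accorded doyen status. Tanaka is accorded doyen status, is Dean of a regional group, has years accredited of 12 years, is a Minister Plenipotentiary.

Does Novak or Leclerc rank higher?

Leclerc

By class of mission: Halvorsen, Szabo, Leclerc and Saleh (Apostolic Nuncio); then Yilmaz (High Commissioner); then Tanaka (Minister Plenipotentiary); then Novak and Ruiz (Minister Resident).
Among Halvorsen, Szabo, Leclerc and Saleh, Dean of a regional group before not a regional dean: Halvorsen and Szabo (Dean of a regional group) before Leclerc and Saleh (not a regional dean).
Halvorsen and Szabo both have years accredited 4 years, so the next rule applies.
Among Halvorsen and Szabo, alphabetically by surname: Halvorsen before Szabo.
Leclerc and Saleh both have years accredited 12 years, so the next rule applies.
Among Leclerc and Saleh, alphabetically by surname: Leclerc before Saleh.
Novak and Ruiz are each Dean of a regional group, so the next rule applies.
Novak and Ruiz both have years accredited 20 years, so the next rule applies.
Among Novak and Ruiz, alphabetically by surname: Novak before Ruiz.
So Leclerc takes precedence.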